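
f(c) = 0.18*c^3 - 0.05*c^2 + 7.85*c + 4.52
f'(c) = 0.54*c^2 - 0.1*c + 7.85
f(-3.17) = -26.60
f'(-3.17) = 13.59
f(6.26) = 95.86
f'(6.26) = 28.39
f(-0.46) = 0.88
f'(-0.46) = 8.01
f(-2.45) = -17.66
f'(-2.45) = 11.34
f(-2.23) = -15.23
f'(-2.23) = 10.76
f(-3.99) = -39.03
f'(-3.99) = 16.85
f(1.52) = 16.97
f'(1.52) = 8.95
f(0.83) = 11.10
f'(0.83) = 8.14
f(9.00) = 202.34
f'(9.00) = 50.69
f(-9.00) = -201.40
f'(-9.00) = 52.49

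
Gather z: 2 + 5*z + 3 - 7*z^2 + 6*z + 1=-7*z^2 + 11*z + 6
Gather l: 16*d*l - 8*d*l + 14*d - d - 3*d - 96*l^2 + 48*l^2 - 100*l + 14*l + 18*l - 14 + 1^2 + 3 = 10*d - 48*l^2 + l*(8*d - 68) - 10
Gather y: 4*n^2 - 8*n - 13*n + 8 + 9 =4*n^2 - 21*n + 17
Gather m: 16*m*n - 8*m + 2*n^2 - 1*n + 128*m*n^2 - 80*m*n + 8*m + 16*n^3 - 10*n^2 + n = m*(128*n^2 - 64*n) + 16*n^3 - 8*n^2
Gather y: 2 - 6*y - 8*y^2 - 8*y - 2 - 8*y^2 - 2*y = -16*y^2 - 16*y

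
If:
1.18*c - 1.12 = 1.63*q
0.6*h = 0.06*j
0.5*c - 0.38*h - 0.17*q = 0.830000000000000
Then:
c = 1.38135593220339*q + 0.949152542372881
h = 1.37020517395183*q - 0.935325602140946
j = 13.7020517395183*q - 9.35325602140946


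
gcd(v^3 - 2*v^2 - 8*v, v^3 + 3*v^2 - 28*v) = v^2 - 4*v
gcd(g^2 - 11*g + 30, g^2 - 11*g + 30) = g^2 - 11*g + 30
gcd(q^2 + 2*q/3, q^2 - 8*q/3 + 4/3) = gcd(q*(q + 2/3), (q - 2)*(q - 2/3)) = 1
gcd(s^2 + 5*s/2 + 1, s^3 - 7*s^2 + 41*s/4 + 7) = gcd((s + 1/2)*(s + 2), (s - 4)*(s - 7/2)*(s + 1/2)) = s + 1/2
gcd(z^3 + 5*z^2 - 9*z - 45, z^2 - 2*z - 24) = 1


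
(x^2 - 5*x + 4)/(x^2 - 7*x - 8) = (-x^2 + 5*x - 4)/(-x^2 + 7*x + 8)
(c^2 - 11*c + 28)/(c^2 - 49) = (c - 4)/(c + 7)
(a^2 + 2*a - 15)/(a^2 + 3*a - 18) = (a + 5)/(a + 6)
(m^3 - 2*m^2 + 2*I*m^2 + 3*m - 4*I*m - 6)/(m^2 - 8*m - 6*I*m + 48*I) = (m^3 + m^2*(-2 + 2*I) + m*(3 - 4*I) - 6)/(m^2 + m*(-8 - 6*I) + 48*I)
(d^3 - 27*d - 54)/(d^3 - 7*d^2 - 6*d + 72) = (d + 3)/(d - 4)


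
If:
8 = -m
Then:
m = -8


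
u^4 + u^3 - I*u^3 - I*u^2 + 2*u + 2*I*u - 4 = (u - 1)*(u + 2)*(u - 2*I)*(u + I)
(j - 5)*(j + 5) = j^2 - 25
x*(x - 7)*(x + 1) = x^3 - 6*x^2 - 7*x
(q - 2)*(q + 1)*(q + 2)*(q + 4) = q^4 + 5*q^3 - 20*q - 16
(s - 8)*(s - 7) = s^2 - 15*s + 56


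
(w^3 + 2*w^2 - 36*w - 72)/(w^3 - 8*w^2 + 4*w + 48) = (w + 6)/(w - 4)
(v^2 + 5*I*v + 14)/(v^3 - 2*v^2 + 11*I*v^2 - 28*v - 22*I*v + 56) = (v - 2*I)/(v^2 + v*(-2 + 4*I) - 8*I)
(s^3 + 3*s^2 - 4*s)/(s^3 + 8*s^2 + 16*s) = (s - 1)/(s + 4)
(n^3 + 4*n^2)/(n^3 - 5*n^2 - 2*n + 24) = n^2*(n + 4)/(n^3 - 5*n^2 - 2*n + 24)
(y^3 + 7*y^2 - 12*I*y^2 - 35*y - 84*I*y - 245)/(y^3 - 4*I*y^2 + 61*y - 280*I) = (y + 7)/(y + 8*I)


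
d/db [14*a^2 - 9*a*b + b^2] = -9*a + 2*b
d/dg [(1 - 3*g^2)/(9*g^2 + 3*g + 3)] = (-3*g^2 - 12*g - 1)/(3*(9*g^4 + 6*g^3 + 7*g^2 + 2*g + 1))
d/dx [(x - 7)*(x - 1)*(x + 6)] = 3*x^2 - 4*x - 41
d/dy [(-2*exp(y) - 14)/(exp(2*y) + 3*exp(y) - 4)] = 2*(exp(2*y) + 14*exp(y) + 25)*exp(y)/(exp(4*y) + 6*exp(3*y) + exp(2*y) - 24*exp(y) + 16)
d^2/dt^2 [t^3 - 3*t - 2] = 6*t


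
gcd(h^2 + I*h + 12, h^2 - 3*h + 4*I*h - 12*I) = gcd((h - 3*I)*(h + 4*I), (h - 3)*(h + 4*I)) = h + 4*I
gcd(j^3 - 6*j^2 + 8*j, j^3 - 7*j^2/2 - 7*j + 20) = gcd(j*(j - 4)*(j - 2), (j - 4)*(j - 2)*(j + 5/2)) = j^2 - 6*j + 8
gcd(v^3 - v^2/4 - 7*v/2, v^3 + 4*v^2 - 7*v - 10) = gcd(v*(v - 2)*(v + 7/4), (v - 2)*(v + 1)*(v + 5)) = v - 2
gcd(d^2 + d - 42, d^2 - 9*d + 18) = d - 6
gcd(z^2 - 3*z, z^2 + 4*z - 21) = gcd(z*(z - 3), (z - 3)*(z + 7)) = z - 3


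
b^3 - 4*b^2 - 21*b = b*(b - 7)*(b + 3)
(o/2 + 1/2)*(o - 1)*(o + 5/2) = o^3/2 + 5*o^2/4 - o/2 - 5/4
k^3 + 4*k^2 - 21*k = k*(k - 3)*(k + 7)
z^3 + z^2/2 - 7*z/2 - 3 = (z - 2)*(z + 1)*(z + 3/2)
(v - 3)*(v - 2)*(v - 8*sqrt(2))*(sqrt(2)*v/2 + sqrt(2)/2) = sqrt(2)*v^4/2 - 8*v^3 - 2*sqrt(2)*v^3 + sqrt(2)*v^2/2 + 32*v^2 - 8*v + 3*sqrt(2)*v - 48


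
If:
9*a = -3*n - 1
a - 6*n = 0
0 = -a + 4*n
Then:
No Solution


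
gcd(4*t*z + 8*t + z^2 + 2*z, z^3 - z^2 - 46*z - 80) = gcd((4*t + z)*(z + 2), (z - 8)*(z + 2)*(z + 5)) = z + 2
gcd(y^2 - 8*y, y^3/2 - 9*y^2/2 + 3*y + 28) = 1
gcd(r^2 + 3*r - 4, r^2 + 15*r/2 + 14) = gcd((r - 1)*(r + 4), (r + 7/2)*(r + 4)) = r + 4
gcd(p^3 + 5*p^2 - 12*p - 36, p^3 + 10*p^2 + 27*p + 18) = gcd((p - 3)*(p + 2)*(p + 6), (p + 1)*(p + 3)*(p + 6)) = p + 6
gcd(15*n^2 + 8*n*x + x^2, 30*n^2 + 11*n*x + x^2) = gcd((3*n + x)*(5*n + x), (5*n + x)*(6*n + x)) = 5*n + x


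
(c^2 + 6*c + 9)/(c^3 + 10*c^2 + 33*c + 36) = 1/(c + 4)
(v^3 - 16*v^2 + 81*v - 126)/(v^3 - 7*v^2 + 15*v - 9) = (v^2 - 13*v + 42)/(v^2 - 4*v + 3)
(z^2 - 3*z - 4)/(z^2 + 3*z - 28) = (z + 1)/(z + 7)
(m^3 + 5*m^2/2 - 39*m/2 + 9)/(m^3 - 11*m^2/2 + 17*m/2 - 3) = (m + 6)/(m - 2)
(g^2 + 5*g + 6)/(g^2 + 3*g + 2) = (g + 3)/(g + 1)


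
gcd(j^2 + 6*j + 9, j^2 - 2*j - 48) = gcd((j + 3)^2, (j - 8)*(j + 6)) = 1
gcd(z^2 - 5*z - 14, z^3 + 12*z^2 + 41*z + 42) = z + 2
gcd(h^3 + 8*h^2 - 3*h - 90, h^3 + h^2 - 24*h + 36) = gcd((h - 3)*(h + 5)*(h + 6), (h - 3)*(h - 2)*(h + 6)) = h^2 + 3*h - 18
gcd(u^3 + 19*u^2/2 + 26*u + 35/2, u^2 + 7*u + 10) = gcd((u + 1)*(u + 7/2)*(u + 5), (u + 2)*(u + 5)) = u + 5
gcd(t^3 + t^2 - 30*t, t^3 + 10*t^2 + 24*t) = t^2 + 6*t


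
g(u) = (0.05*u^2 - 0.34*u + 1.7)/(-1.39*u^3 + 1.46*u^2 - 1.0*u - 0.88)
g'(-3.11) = 0.04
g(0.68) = -1.13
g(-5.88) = 0.02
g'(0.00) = 2.58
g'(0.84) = 1.11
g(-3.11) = 0.06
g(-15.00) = 0.00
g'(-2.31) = 0.10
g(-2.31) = 0.10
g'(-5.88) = 0.00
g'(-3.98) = 0.02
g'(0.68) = 1.01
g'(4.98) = 0.00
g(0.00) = -1.93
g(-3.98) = 0.03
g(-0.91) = 0.90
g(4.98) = -0.01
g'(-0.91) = 2.60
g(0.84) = -0.96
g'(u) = (0.1*u - 0.34)/(-1.39*u^3 + 1.46*u^2 - 1.0*u - 0.88) + (0.05*u^2 - 0.34*u + 1.7)*(4.17*u^2 - 2.92*u + 1.0)/(-1.39*u^3 + 1.46*u^2 - 1.0*u - 0.88)^2 = (0.0695*u^4 - 0.9452*u^3 + 7.5354*u^2 - 5.052*u + 1.9992)/(1.9321*u^6 - 4.0588*u^5 + 4.9116*u^4 - 0.4736*u^3 - 1.5696*u^2 + 1.76*u + 0.7744)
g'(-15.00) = 0.00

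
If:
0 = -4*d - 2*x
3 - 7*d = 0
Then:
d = 3/7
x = -6/7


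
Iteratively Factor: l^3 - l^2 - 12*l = (l)*(l^2 - l - 12) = l*(l + 3)*(l - 4)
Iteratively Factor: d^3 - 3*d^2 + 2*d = (d)*(d^2 - 3*d + 2) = d*(d - 1)*(d - 2)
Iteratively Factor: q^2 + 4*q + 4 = (q + 2)*(q + 2)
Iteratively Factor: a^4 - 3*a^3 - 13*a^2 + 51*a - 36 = (a + 4)*(a^3 - 7*a^2 + 15*a - 9) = (a - 3)*(a + 4)*(a^2 - 4*a + 3) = (a - 3)^2*(a + 4)*(a - 1)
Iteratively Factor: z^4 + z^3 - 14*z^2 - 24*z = (z + 2)*(z^3 - z^2 - 12*z) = z*(z + 2)*(z^2 - z - 12) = z*(z + 2)*(z + 3)*(z - 4)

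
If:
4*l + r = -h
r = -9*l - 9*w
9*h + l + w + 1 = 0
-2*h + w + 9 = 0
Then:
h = -41/38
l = 755/38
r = -2979/38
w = -212/19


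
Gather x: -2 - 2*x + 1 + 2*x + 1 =0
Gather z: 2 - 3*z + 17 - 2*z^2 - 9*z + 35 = -2*z^2 - 12*z + 54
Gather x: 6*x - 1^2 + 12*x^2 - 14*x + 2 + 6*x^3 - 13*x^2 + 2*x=6*x^3 - x^2 - 6*x + 1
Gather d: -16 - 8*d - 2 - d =-9*d - 18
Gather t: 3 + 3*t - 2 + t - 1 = 4*t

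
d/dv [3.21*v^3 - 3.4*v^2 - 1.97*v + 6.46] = 9.63*v^2 - 6.8*v - 1.97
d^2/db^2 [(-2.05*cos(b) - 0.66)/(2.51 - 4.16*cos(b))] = (-2.1316282072803e-14*cos(b)^3 - 32.826976*cos(b)^2 - 19.806661*cos(b) + 65.653952)/(71.991296*cos(b)^3 - 130.311168*cos(b)^2 + 78.625248*cos(b) - 15.813251)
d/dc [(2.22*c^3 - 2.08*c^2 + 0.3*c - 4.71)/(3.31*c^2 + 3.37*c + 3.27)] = (7.3482*c^4 + 14.9628*c^3 + 13.7756*c^2 + 17.577*c + 16.8537)/(10.9561*c^4 + 22.3094*c^3 + 33.0043*c^2 + 22.0398*c + 10.6929)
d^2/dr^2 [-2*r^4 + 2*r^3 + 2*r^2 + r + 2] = -24*r^2 + 12*r + 4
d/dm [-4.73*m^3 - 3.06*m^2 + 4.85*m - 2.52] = -14.19*m^2 - 6.12*m + 4.85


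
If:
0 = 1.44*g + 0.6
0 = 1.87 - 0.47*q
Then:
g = -0.42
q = 3.98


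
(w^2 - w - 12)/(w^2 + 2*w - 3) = (w - 4)/(w - 1)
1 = 1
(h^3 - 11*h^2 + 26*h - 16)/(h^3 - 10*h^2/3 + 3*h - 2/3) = 3*(h - 8)/(3*h - 1)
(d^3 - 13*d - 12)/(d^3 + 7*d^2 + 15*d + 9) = (d - 4)/(d + 3)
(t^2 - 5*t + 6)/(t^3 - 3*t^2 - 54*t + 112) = (t - 3)/(t^2 - t - 56)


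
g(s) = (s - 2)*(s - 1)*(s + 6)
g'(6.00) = 128.00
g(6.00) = 240.00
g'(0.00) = -16.00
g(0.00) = 12.00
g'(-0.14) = -16.78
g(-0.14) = 14.30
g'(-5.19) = 33.67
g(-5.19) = 36.05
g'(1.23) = -4.08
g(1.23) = -1.28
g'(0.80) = -9.28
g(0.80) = 1.63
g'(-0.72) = -18.76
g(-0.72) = 24.70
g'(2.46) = 16.91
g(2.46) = 5.68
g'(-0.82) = -18.90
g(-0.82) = 26.59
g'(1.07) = -6.15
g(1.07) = -0.46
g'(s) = (s - 2)*(s - 1) + (s - 2)*(s + 6) + (s - 1)*(s + 6) = 3*s^2 + 6*s - 16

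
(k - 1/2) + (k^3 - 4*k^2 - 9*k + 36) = k^3 - 4*k^2 - 8*k + 71/2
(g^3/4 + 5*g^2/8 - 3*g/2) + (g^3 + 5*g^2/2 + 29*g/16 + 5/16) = 5*g^3/4 + 25*g^2/8 + 5*g/16 + 5/16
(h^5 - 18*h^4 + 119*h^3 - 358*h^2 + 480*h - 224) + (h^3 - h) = h^5 - 18*h^4 + 120*h^3 - 358*h^2 + 479*h - 224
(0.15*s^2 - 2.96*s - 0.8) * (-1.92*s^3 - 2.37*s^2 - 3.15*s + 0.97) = -0.288*s^5 + 5.3277*s^4 + 8.0787*s^3 + 11.3655*s^2 - 0.3512*s - 0.776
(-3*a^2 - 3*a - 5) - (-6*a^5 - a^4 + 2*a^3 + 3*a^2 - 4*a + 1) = 6*a^5 + a^4 - 2*a^3 - 6*a^2 + a - 6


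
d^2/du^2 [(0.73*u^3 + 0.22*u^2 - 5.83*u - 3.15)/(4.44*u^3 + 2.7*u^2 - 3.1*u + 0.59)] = (-8.82849599999992*u^6 - 629.295408000001*u^5 - 1169.293536*u^4 - 842.365588*u^3 + 295.512036*u^2 + 264.951258*u - 71.680076)/(87.528384*u^9 + 159.68016*u^8 - 86.23368*u^7 - 168.400728*u^6 + 102.64572*u^5 + 42.01974*u^4 - 54.784108*u^3 + 19.82931*u^2 - 3.23733*u + 0.205379)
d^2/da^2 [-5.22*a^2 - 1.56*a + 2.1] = -10.4400000000000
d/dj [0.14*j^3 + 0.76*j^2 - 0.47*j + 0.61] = 0.42*j^2 + 1.52*j - 0.47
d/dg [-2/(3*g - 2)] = 6/(3*g - 2)^2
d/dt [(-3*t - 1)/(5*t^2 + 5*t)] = (3*t^2 + 2*t + 1)/(5*t^2*(t^2 + 2*t + 1))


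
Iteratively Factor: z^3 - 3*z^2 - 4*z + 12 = (z - 2)*(z^2 - z - 6) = (z - 2)*(z + 2)*(z - 3)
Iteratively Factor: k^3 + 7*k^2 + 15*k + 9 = (k + 3)*(k^2 + 4*k + 3) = (k + 3)^2*(k + 1)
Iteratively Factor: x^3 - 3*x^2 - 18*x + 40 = (x - 2)*(x^2 - x - 20) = (x - 2)*(x + 4)*(x - 5)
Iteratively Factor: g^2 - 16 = (g - 4)*(g + 4)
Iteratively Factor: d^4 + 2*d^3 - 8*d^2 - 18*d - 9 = (d + 1)*(d^3 + d^2 - 9*d - 9) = (d + 1)^2*(d^2 - 9) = (d - 3)*(d + 1)^2*(d + 3)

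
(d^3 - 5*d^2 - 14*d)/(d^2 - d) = (d^2 - 5*d - 14)/(d - 1)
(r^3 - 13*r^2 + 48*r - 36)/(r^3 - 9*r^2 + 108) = (r - 1)/(r + 3)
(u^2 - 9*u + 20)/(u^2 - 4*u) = (u - 5)/u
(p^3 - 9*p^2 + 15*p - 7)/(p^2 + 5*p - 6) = (p^2 - 8*p + 7)/(p + 6)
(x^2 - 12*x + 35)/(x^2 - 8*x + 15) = (x - 7)/(x - 3)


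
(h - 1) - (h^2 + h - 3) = 2 - h^2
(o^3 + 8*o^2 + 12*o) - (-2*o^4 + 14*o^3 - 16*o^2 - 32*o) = 2*o^4 - 13*o^3 + 24*o^2 + 44*o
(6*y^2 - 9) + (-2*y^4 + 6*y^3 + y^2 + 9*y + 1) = -2*y^4 + 6*y^3 + 7*y^2 + 9*y - 8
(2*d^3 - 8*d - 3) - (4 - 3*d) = 2*d^3 - 5*d - 7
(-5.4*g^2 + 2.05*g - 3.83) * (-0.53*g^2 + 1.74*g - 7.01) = 2.862*g^4 - 10.4825*g^3 + 43.4509*g^2 - 21.0347*g + 26.8483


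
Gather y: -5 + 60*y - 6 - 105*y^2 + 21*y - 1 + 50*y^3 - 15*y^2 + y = 50*y^3 - 120*y^2 + 82*y - 12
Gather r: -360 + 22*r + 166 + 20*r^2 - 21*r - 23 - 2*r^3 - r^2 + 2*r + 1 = -2*r^3 + 19*r^2 + 3*r - 216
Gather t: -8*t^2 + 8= 8 - 8*t^2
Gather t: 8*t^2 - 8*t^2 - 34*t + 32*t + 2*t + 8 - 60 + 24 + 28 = 0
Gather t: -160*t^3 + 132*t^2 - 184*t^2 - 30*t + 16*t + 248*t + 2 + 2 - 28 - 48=-160*t^3 - 52*t^2 + 234*t - 72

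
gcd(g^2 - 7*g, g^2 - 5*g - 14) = g - 7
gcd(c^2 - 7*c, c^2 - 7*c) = c^2 - 7*c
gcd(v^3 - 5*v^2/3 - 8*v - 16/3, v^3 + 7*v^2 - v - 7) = v + 1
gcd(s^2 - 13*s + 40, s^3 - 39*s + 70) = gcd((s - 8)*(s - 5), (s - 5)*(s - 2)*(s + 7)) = s - 5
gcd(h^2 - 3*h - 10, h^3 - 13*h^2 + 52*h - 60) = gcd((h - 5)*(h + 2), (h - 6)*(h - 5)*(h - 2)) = h - 5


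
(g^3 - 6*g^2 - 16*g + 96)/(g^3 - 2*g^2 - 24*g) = (g - 4)/g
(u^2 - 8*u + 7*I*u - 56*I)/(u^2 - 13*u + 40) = (u + 7*I)/(u - 5)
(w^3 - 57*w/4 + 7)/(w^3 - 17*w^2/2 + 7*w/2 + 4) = (4*w^3 - 57*w + 28)/(2*(2*w^3 - 17*w^2 + 7*w + 8))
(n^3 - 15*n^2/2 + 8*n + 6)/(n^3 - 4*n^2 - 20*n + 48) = (n + 1/2)/(n + 4)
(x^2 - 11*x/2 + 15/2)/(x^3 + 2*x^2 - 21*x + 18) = (x - 5/2)/(x^2 + 5*x - 6)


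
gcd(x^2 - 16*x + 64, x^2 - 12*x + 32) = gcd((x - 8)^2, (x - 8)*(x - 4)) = x - 8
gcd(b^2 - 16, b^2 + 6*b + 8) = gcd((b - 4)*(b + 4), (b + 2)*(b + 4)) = b + 4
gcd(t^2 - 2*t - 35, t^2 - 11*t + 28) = t - 7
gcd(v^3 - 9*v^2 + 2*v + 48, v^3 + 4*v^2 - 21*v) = v - 3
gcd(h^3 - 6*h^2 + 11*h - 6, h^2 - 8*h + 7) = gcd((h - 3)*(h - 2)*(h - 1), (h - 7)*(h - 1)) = h - 1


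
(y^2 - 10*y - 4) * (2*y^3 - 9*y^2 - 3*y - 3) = 2*y^5 - 29*y^4 + 79*y^3 + 63*y^2 + 42*y + 12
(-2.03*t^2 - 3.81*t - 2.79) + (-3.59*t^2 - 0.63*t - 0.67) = -5.62*t^2 - 4.44*t - 3.46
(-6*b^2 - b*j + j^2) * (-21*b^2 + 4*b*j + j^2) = 126*b^4 - 3*b^3*j - 31*b^2*j^2 + 3*b*j^3 + j^4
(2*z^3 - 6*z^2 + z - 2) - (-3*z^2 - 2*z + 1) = 2*z^3 - 3*z^2 + 3*z - 3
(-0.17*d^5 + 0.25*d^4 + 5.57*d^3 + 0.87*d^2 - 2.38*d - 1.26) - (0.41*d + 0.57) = -0.17*d^5 + 0.25*d^4 + 5.57*d^3 + 0.87*d^2 - 2.79*d - 1.83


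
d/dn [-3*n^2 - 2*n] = -6*n - 2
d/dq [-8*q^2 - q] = -16*q - 1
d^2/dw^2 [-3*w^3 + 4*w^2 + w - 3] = 8 - 18*w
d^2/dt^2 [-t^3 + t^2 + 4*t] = 2 - 6*t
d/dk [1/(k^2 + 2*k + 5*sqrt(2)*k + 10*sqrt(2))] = (-2*k - 5*sqrt(2) - 2)/(k^2 + 2*k + 5*sqrt(2)*k + 10*sqrt(2))^2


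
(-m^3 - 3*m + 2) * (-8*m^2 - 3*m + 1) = 8*m^5 + 3*m^4 + 23*m^3 - 7*m^2 - 9*m + 2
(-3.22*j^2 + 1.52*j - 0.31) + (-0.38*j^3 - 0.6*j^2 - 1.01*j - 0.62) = -0.38*j^3 - 3.82*j^2 + 0.51*j - 0.93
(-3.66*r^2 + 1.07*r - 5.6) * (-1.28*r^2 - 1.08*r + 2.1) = 4.6848*r^4 + 2.5832*r^3 - 1.6736*r^2 + 8.295*r - 11.76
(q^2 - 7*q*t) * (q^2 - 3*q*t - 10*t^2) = q^4 - 10*q^3*t + 11*q^2*t^2 + 70*q*t^3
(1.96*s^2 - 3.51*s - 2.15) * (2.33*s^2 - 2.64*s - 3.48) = 4.5668*s^4 - 13.3527*s^3 - 2.5639*s^2 + 17.8908*s + 7.482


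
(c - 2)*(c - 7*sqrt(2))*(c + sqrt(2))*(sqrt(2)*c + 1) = sqrt(2)*c^4 - 11*c^3 - 2*sqrt(2)*c^3 - 20*sqrt(2)*c^2 + 22*c^2 - 14*c + 40*sqrt(2)*c + 28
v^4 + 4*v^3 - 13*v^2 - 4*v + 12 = (v - 2)*(v - 1)*(v + 1)*(v + 6)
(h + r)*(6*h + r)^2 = 36*h^3 + 48*h^2*r + 13*h*r^2 + r^3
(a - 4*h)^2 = a^2 - 8*a*h + 16*h^2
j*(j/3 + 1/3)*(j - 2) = j^3/3 - j^2/3 - 2*j/3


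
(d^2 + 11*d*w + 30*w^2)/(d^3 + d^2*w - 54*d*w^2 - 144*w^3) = (-d - 5*w)/(-d^2 + 5*d*w + 24*w^2)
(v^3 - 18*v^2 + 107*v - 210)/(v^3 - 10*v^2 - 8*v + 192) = (v^2 - 12*v + 35)/(v^2 - 4*v - 32)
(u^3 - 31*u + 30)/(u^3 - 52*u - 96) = (-u^3 + 31*u - 30)/(-u^3 + 52*u + 96)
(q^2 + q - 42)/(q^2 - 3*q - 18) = (q + 7)/(q + 3)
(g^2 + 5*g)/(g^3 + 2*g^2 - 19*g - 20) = g/(g^2 - 3*g - 4)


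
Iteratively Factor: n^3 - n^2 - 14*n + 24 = (n - 3)*(n^2 + 2*n - 8) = (n - 3)*(n - 2)*(n + 4)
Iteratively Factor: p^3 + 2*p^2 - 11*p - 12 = (p + 1)*(p^2 + p - 12) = (p + 1)*(p + 4)*(p - 3)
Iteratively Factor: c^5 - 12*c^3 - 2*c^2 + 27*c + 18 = (c + 1)*(c^4 - c^3 - 11*c^2 + 9*c + 18) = (c + 1)^2*(c^3 - 2*c^2 - 9*c + 18) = (c - 2)*(c + 1)^2*(c^2 - 9) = (c - 2)*(c + 1)^2*(c + 3)*(c - 3)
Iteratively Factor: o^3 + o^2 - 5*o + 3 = (o + 3)*(o^2 - 2*o + 1) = (o - 1)*(o + 3)*(o - 1)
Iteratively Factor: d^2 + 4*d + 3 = (d + 1)*(d + 3)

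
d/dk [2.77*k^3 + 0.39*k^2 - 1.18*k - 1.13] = 8.31*k^2 + 0.78*k - 1.18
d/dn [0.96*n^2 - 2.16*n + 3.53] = 1.92*n - 2.16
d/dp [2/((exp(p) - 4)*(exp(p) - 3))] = (14 - 4*exp(p))*exp(p)/(exp(4*p) - 14*exp(3*p) + 73*exp(2*p) - 168*exp(p) + 144)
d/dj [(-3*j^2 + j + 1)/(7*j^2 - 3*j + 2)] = (2*j^2 - 26*j + 5)/(49*j^4 - 42*j^3 + 37*j^2 - 12*j + 4)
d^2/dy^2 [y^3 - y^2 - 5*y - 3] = 6*y - 2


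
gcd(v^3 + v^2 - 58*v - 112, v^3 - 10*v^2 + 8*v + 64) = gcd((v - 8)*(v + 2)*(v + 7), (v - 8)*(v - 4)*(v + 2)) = v^2 - 6*v - 16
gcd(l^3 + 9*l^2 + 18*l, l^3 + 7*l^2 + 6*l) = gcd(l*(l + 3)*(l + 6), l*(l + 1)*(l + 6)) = l^2 + 6*l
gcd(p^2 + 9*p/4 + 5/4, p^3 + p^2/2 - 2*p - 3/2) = p + 1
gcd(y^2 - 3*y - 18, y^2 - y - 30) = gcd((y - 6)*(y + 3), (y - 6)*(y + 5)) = y - 6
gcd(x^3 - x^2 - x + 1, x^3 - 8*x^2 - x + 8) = x^2 - 1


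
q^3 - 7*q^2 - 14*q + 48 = (q - 8)*(q - 2)*(q + 3)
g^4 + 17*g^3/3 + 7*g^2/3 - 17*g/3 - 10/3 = (g - 1)*(g + 2/3)*(g + 1)*(g + 5)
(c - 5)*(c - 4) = c^2 - 9*c + 20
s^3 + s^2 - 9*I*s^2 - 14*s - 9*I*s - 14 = (s + 1)*(s - 7*I)*(s - 2*I)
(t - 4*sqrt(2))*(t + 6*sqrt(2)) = t^2 + 2*sqrt(2)*t - 48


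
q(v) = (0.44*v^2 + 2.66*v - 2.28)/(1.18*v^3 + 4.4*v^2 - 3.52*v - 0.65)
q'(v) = (0.88*v + 2.66)/(1.18*v^3 + 4.4*v^2 - 3.52*v - 0.65) + (-3.54*v^2 - 8.8*v + 3.52)*(0.44*v^2 + 2.66*v - 2.28)/(1.18*v^3 + 4.4*v^2 - 3.52*v - 0.65)^2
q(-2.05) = -0.40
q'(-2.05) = -0.12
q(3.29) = 0.15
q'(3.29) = -0.05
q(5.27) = 0.09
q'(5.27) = -0.02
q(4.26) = 0.11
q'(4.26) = -0.03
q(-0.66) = -1.18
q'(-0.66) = -2.19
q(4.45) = 0.10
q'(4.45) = -0.03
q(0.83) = 1.72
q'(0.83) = -54.45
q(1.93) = 0.26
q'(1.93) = -0.14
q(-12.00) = -0.02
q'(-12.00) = -0.00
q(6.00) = 0.08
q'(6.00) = -0.01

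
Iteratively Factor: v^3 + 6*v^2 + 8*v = (v + 4)*(v^2 + 2*v) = v*(v + 4)*(v + 2)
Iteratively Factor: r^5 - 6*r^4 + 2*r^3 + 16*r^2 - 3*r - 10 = (r - 2)*(r^4 - 4*r^3 - 6*r^2 + 4*r + 5) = (r - 2)*(r + 1)*(r^3 - 5*r^2 - r + 5) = (r - 2)*(r - 1)*(r + 1)*(r^2 - 4*r - 5) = (r - 5)*(r - 2)*(r - 1)*(r + 1)*(r + 1)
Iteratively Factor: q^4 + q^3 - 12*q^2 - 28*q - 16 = (q + 2)*(q^3 - q^2 - 10*q - 8) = (q + 2)^2*(q^2 - 3*q - 4) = (q + 1)*(q + 2)^2*(q - 4)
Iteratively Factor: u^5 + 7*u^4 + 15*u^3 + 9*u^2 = (u + 1)*(u^4 + 6*u^3 + 9*u^2) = u*(u + 1)*(u^3 + 6*u^2 + 9*u) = u*(u + 1)*(u + 3)*(u^2 + 3*u) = u^2*(u + 1)*(u + 3)*(u + 3)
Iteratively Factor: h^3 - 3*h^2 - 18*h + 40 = (h - 2)*(h^2 - h - 20) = (h - 2)*(h + 4)*(h - 5)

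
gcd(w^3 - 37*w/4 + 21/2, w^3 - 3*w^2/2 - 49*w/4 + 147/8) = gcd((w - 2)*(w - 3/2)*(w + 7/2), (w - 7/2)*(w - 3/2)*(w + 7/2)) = w^2 + 2*w - 21/4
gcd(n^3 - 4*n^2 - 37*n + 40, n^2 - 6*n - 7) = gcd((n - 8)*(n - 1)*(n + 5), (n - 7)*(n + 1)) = 1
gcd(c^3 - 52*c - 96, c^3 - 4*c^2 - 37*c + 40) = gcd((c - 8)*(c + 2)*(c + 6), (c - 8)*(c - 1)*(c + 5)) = c - 8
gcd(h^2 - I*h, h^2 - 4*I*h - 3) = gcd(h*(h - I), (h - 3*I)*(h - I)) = h - I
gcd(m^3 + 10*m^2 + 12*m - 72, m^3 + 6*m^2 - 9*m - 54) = m + 6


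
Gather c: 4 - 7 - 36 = -39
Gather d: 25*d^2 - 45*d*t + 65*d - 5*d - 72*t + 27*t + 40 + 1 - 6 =25*d^2 + d*(60 - 45*t) - 45*t + 35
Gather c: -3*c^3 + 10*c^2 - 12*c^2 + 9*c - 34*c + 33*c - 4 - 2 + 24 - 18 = -3*c^3 - 2*c^2 + 8*c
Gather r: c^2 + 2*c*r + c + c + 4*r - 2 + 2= c^2 + 2*c + r*(2*c + 4)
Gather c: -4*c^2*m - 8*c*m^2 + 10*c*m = -4*c^2*m + c*(-8*m^2 + 10*m)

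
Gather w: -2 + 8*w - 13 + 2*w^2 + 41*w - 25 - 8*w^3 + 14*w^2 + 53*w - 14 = -8*w^3 + 16*w^2 + 102*w - 54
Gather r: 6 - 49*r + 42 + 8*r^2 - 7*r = 8*r^2 - 56*r + 48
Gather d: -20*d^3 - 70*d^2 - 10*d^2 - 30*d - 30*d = -20*d^3 - 80*d^2 - 60*d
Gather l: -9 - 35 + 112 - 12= 56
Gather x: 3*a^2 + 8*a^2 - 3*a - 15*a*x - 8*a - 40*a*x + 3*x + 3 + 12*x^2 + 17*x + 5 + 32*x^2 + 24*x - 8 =11*a^2 - 11*a + 44*x^2 + x*(44 - 55*a)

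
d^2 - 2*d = d*(d - 2)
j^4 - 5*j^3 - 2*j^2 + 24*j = j*(j - 4)*(j - 3)*(j + 2)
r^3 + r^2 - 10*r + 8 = (r - 2)*(r - 1)*(r + 4)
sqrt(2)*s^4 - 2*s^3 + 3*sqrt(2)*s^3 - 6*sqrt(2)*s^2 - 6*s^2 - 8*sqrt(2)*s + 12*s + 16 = (s - 2)*(s + 4)*(s - sqrt(2))*(sqrt(2)*s + sqrt(2))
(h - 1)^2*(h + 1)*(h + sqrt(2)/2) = h^4 - h^3 + sqrt(2)*h^3/2 - h^2 - sqrt(2)*h^2/2 - sqrt(2)*h/2 + h + sqrt(2)/2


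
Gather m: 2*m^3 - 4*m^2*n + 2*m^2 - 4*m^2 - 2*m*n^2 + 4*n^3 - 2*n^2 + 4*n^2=2*m^3 + m^2*(-4*n - 2) - 2*m*n^2 + 4*n^3 + 2*n^2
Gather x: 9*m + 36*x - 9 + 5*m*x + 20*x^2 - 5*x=9*m + 20*x^2 + x*(5*m + 31) - 9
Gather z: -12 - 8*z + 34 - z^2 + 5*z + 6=-z^2 - 3*z + 28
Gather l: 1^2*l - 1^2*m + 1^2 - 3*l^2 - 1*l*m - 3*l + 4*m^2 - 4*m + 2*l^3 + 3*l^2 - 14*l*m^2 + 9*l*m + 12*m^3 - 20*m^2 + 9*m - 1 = 2*l^3 + l*(-14*m^2 + 8*m - 2) + 12*m^3 - 16*m^2 + 4*m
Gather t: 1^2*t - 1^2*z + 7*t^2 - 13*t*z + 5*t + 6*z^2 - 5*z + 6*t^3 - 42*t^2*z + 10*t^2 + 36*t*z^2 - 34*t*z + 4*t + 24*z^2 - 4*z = 6*t^3 + t^2*(17 - 42*z) + t*(36*z^2 - 47*z + 10) + 30*z^2 - 10*z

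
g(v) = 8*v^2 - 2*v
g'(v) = 16*v - 2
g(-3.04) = 80.01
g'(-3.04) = -50.64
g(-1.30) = 16.12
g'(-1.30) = -22.80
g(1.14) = 8.12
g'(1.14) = 16.24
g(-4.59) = 177.72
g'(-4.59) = -75.44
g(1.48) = 14.56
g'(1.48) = 21.68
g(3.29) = 80.01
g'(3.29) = 50.64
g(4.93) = 184.58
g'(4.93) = 76.88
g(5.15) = 201.88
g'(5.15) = 80.40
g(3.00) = 66.00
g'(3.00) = 46.00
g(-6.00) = 300.00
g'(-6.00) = -98.00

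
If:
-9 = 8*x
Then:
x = -9/8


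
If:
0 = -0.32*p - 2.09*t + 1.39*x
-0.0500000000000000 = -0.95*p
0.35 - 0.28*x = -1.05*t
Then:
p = 0.05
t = -0.55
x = -0.82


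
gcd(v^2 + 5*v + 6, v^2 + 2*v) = v + 2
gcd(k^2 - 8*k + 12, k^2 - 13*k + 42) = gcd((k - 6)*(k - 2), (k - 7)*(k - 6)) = k - 6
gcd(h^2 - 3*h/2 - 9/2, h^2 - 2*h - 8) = 1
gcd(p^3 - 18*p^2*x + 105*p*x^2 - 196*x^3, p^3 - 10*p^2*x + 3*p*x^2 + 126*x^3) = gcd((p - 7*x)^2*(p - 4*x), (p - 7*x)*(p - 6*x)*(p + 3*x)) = -p + 7*x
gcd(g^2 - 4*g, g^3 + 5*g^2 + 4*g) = g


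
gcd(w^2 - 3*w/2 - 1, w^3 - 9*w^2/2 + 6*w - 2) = w - 2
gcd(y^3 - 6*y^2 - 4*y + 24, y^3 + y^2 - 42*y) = y - 6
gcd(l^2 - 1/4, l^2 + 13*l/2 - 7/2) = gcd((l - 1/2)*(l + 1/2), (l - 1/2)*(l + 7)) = l - 1/2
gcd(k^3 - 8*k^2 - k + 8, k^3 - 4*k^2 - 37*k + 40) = k^2 - 9*k + 8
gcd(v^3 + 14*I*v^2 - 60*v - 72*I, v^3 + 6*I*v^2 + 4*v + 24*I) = v^2 + 8*I*v - 12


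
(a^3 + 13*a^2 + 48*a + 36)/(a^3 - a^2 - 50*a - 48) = (a + 6)/(a - 8)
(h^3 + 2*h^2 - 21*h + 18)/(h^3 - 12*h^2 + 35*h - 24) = (h + 6)/(h - 8)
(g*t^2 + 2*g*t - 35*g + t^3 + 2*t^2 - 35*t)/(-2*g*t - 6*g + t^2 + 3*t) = (-g*t^2 - 2*g*t + 35*g - t^3 - 2*t^2 + 35*t)/(2*g*t + 6*g - t^2 - 3*t)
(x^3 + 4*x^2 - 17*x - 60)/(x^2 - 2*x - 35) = (x^2 - x - 12)/(x - 7)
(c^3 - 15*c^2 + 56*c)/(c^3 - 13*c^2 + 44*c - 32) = c*(c - 7)/(c^2 - 5*c + 4)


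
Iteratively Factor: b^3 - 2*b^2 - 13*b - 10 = (b - 5)*(b^2 + 3*b + 2) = (b - 5)*(b + 1)*(b + 2)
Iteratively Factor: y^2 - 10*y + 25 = (y - 5)*(y - 5)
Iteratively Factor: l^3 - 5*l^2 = (l)*(l^2 - 5*l) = l^2*(l - 5)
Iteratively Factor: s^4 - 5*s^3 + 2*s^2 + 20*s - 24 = (s - 2)*(s^3 - 3*s^2 - 4*s + 12) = (s - 2)^2*(s^2 - s - 6) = (s - 3)*(s - 2)^2*(s + 2)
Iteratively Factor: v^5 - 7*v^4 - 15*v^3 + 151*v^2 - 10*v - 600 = (v + 4)*(v^4 - 11*v^3 + 29*v^2 + 35*v - 150) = (v - 5)*(v + 4)*(v^3 - 6*v^2 - v + 30) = (v - 5)*(v + 2)*(v + 4)*(v^2 - 8*v + 15) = (v - 5)^2*(v + 2)*(v + 4)*(v - 3)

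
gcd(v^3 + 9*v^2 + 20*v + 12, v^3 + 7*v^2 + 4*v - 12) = v^2 + 8*v + 12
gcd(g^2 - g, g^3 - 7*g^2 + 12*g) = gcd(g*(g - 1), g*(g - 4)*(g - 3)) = g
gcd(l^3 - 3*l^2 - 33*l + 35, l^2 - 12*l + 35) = l - 7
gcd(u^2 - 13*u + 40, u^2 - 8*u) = u - 8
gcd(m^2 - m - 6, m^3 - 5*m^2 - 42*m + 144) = m - 3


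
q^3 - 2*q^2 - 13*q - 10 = (q - 5)*(q + 1)*(q + 2)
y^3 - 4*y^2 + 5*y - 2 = (y - 2)*(y - 1)^2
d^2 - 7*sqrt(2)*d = d*(d - 7*sqrt(2))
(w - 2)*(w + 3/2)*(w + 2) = w^3 + 3*w^2/2 - 4*w - 6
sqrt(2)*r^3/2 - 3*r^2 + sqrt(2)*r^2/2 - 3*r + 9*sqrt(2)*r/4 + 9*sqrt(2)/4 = (r - 3*sqrt(2)/2)^2*(sqrt(2)*r/2 + sqrt(2)/2)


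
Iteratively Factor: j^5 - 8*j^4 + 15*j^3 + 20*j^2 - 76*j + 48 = (j + 2)*(j^4 - 10*j^3 + 35*j^2 - 50*j + 24) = (j - 4)*(j + 2)*(j^3 - 6*j^2 + 11*j - 6) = (j - 4)*(j - 3)*(j + 2)*(j^2 - 3*j + 2) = (j - 4)*(j - 3)*(j - 2)*(j + 2)*(j - 1)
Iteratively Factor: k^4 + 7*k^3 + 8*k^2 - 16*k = (k - 1)*(k^3 + 8*k^2 + 16*k) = (k - 1)*(k + 4)*(k^2 + 4*k) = (k - 1)*(k + 4)^2*(k)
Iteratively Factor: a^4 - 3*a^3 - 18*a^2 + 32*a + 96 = (a - 4)*(a^3 + a^2 - 14*a - 24) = (a - 4)*(a + 2)*(a^2 - a - 12) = (a - 4)^2*(a + 2)*(a + 3)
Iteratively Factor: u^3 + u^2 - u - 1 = (u + 1)*(u^2 - 1) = (u + 1)^2*(u - 1)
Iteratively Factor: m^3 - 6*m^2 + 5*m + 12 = (m - 4)*(m^2 - 2*m - 3) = (m - 4)*(m - 3)*(m + 1)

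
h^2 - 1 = (h - 1)*(h + 1)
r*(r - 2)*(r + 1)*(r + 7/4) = r^4 + 3*r^3/4 - 15*r^2/4 - 7*r/2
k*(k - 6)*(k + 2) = k^3 - 4*k^2 - 12*k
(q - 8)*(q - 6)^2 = q^3 - 20*q^2 + 132*q - 288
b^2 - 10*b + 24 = (b - 6)*(b - 4)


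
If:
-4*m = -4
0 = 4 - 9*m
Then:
No Solution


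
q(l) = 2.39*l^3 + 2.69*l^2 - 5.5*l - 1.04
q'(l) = 7.17*l^2 + 5.38*l - 5.5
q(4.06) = 180.92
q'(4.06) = 134.53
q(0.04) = -1.26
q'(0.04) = -5.27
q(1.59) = 6.62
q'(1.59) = 21.18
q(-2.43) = -6.08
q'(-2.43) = 23.76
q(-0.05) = -0.76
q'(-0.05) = -5.75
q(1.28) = 1.34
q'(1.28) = 13.13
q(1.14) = -0.27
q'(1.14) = 9.95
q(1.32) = 1.88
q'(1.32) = 14.09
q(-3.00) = -24.86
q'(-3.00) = 42.89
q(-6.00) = -387.44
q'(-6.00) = 220.34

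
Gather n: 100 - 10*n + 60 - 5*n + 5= 165 - 15*n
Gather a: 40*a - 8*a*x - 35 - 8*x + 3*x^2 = a*(40 - 8*x) + 3*x^2 - 8*x - 35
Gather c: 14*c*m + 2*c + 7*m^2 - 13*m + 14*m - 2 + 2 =c*(14*m + 2) + 7*m^2 + m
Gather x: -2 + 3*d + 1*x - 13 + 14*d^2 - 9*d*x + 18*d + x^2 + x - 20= 14*d^2 + 21*d + x^2 + x*(2 - 9*d) - 35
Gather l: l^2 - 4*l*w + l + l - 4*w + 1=l^2 + l*(2 - 4*w) - 4*w + 1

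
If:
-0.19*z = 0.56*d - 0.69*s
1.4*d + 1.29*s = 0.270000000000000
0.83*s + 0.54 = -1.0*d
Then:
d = -7.19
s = 8.02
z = 50.31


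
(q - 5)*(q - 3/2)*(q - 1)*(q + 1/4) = q^4 - 29*q^3/4 + 97*q^2/8 - 4*q - 15/8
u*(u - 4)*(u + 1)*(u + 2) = u^4 - u^3 - 10*u^2 - 8*u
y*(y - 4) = y^2 - 4*y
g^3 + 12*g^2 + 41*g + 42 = (g + 2)*(g + 3)*(g + 7)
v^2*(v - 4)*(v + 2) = v^4 - 2*v^3 - 8*v^2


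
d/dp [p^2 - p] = 2*p - 1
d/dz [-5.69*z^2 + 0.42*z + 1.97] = 0.42 - 11.38*z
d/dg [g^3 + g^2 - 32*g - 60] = 3*g^2 + 2*g - 32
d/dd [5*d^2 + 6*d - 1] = 10*d + 6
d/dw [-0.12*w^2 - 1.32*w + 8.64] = -0.24*w - 1.32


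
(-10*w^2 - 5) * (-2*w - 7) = 20*w^3 + 70*w^2 + 10*w + 35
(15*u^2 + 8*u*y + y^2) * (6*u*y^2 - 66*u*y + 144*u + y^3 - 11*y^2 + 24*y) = 90*u^3*y^2 - 990*u^3*y + 2160*u^3 + 63*u^2*y^3 - 693*u^2*y^2 + 1512*u^2*y + 14*u*y^4 - 154*u*y^3 + 336*u*y^2 + y^5 - 11*y^4 + 24*y^3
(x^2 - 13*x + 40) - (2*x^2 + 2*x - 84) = -x^2 - 15*x + 124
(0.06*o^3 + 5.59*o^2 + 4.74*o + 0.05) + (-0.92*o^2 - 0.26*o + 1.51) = 0.06*o^3 + 4.67*o^2 + 4.48*o + 1.56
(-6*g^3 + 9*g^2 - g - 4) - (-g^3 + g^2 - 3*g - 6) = -5*g^3 + 8*g^2 + 2*g + 2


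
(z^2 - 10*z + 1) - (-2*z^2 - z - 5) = 3*z^2 - 9*z + 6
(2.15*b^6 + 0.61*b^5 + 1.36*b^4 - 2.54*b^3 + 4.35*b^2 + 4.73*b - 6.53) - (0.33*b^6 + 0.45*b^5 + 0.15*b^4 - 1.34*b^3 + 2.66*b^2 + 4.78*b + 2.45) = 1.82*b^6 + 0.16*b^5 + 1.21*b^4 - 1.2*b^3 + 1.69*b^2 - 0.0499999999999998*b - 8.98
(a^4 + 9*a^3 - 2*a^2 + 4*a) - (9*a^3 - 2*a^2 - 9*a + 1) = a^4 + 13*a - 1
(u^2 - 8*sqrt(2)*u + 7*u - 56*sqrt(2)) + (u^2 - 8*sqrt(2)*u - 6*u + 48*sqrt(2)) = 2*u^2 - 16*sqrt(2)*u + u - 8*sqrt(2)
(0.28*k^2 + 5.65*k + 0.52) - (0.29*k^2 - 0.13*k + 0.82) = -0.00999999999999995*k^2 + 5.78*k - 0.3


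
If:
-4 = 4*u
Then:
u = -1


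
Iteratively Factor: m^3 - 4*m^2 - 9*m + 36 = (m - 3)*(m^2 - m - 12) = (m - 4)*(m - 3)*(m + 3)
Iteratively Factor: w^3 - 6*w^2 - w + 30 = (w + 2)*(w^2 - 8*w + 15) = (w - 5)*(w + 2)*(w - 3)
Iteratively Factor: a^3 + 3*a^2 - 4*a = (a + 4)*(a^2 - a) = (a - 1)*(a + 4)*(a)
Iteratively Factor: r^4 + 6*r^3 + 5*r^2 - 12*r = (r + 4)*(r^3 + 2*r^2 - 3*r) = r*(r + 4)*(r^2 + 2*r - 3) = r*(r + 3)*(r + 4)*(r - 1)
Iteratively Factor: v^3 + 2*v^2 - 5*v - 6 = (v + 1)*(v^2 + v - 6) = (v + 1)*(v + 3)*(v - 2)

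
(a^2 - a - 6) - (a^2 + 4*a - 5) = -5*a - 1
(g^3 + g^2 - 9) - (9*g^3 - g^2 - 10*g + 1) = -8*g^3 + 2*g^2 + 10*g - 10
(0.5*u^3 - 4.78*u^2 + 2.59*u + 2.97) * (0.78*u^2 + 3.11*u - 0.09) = 0.39*u^5 - 2.1734*u^4 - 12.8906*u^3 + 10.8017*u^2 + 9.0036*u - 0.2673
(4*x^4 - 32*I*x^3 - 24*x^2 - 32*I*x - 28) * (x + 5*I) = 4*x^5 - 12*I*x^4 + 136*x^3 - 152*I*x^2 + 132*x - 140*I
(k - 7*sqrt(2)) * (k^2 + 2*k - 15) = k^3 - 7*sqrt(2)*k^2 + 2*k^2 - 14*sqrt(2)*k - 15*k + 105*sqrt(2)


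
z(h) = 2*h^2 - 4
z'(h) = 4*h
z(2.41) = 7.62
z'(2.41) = 9.64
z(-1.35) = -0.36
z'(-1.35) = -5.40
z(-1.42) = 0.03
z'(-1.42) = -5.68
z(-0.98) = -2.08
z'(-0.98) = -3.92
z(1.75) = 2.12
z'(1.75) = 7.00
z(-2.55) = 9.00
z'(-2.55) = -10.20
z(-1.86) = 2.92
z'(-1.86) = -7.44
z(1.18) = -1.22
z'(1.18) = 4.72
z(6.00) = 68.00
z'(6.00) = 24.00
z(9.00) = 158.00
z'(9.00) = 36.00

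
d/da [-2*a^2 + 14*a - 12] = 14 - 4*a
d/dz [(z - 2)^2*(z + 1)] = 3*z*(z - 2)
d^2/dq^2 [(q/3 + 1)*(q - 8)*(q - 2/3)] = 2*q - 34/9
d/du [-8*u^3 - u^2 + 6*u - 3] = -24*u^2 - 2*u + 6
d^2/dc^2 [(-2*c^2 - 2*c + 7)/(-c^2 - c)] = 14*(-3*c^2 - 3*c - 1)/(c^3*(c^3 + 3*c^2 + 3*c + 1))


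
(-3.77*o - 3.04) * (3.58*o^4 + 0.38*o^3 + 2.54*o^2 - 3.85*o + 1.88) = -13.4966*o^5 - 12.3158*o^4 - 10.731*o^3 + 6.7929*o^2 + 4.6164*o - 5.7152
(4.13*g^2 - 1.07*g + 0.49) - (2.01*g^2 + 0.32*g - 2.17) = 2.12*g^2 - 1.39*g + 2.66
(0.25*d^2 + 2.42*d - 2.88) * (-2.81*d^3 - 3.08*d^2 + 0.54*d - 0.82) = -0.7025*d^5 - 7.5702*d^4 + 0.7742*d^3 + 9.9722*d^2 - 3.5396*d + 2.3616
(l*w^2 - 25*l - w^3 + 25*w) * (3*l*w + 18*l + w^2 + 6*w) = 3*l^2*w^3 + 18*l^2*w^2 - 75*l^2*w - 450*l^2 - 2*l*w^4 - 12*l*w^3 + 50*l*w^2 + 300*l*w - w^5 - 6*w^4 + 25*w^3 + 150*w^2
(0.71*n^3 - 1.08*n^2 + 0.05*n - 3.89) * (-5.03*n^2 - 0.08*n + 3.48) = -3.5713*n^5 + 5.3756*n^4 + 2.3057*n^3 + 15.8043*n^2 + 0.4852*n - 13.5372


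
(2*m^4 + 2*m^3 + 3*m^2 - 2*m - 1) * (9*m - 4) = 18*m^5 + 10*m^4 + 19*m^3 - 30*m^2 - m + 4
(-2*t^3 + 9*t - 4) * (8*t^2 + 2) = -16*t^5 + 68*t^3 - 32*t^2 + 18*t - 8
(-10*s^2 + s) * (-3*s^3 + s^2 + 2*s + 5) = 30*s^5 - 13*s^4 - 19*s^3 - 48*s^2 + 5*s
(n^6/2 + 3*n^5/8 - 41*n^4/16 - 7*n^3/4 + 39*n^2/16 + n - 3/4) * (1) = n^6/2 + 3*n^5/8 - 41*n^4/16 - 7*n^3/4 + 39*n^2/16 + n - 3/4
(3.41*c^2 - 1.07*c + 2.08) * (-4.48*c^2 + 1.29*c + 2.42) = -15.2768*c^4 + 9.1925*c^3 - 2.4465*c^2 + 0.0938000000000003*c + 5.0336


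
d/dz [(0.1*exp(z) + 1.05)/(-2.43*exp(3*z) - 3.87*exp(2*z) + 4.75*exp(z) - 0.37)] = (0.486*exp(3*z) + 8.0415*exp(2*z) + 8.127*exp(z) - 5.0245)*exp(z)/(5.9049*exp(6*z) + 18.8082*exp(5*z) - 8.1081*exp(4*z) - 34.9668*exp(3*z) + 25.4263*exp(2*z) - 3.515*exp(z) + 0.1369)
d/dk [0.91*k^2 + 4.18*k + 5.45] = 1.82*k + 4.18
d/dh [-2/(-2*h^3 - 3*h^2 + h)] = 2*(-6*h^2 - 6*h + 1)/(h^2*(2*h^2 + 3*h - 1)^2)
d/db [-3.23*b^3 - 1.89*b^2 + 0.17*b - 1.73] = -9.69*b^2 - 3.78*b + 0.17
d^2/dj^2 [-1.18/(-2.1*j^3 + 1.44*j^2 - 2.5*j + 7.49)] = ((3.3984 - 14.868*j)*(2.1*j^3 - 1.44*j^2 + 2.5*j - 7.49) + 1.18*(6.3*j^2 - 2.88*j + 2.5)*(12.6*j^2 - 5.76*j + 5.0))/(2.1*j^3 - 1.44*j^2 + 2.5*j - 7.49)^3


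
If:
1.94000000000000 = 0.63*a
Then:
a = 3.08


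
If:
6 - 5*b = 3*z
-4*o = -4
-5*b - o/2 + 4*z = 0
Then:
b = 9/14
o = 1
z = 13/14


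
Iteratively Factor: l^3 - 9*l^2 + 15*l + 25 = (l + 1)*(l^2 - 10*l + 25) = (l - 5)*(l + 1)*(l - 5)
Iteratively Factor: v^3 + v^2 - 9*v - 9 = (v + 1)*(v^2 - 9) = (v + 1)*(v + 3)*(v - 3)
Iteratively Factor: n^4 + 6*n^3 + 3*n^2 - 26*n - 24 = (n + 4)*(n^3 + 2*n^2 - 5*n - 6) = (n + 1)*(n + 4)*(n^2 + n - 6) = (n + 1)*(n + 3)*(n + 4)*(n - 2)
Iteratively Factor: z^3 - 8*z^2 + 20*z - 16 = (z - 2)*(z^2 - 6*z + 8) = (z - 2)^2*(z - 4)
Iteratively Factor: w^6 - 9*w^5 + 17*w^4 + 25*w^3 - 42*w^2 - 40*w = (w + 1)*(w^5 - 10*w^4 + 27*w^3 - 2*w^2 - 40*w) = (w - 4)*(w + 1)*(w^4 - 6*w^3 + 3*w^2 + 10*w) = w*(w - 4)*(w + 1)*(w^3 - 6*w^2 + 3*w + 10) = w*(w - 5)*(w - 4)*(w + 1)*(w^2 - w - 2) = w*(w - 5)*(w - 4)*(w + 1)^2*(w - 2)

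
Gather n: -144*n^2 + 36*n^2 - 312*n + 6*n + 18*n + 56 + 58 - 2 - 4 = -108*n^2 - 288*n + 108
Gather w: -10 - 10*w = -10*w - 10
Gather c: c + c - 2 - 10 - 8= 2*c - 20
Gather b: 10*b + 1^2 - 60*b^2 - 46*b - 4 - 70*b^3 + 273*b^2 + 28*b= -70*b^3 + 213*b^2 - 8*b - 3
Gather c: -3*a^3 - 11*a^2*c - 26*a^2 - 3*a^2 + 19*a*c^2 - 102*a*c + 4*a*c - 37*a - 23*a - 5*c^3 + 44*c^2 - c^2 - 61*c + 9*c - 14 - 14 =-3*a^3 - 29*a^2 - 60*a - 5*c^3 + c^2*(19*a + 43) + c*(-11*a^2 - 98*a - 52) - 28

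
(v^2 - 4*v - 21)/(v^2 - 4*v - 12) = (-v^2 + 4*v + 21)/(-v^2 + 4*v + 12)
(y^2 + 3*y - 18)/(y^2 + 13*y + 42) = (y - 3)/(y + 7)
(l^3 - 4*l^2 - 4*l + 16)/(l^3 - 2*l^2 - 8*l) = (l - 2)/l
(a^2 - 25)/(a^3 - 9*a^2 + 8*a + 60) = (a + 5)/(a^2 - 4*a - 12)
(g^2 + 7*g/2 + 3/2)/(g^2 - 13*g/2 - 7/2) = (g + 3)/(g - 7)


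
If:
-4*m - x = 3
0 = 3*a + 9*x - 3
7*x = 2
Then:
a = 1/7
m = -23/28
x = 2/7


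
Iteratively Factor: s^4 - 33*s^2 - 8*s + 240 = (s + 4)*(s^3 - 4*s^2 - 17*s + 60) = (s - 5)*(s + 4)*(s^2 + s - 12) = (s - 5)*(s + 4)^2*(s - 3)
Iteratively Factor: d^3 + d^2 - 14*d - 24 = (d + 2)*(d^2 - d - 12) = (d - 4)*(d + 2)*(d + 3)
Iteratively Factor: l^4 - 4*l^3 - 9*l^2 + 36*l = (l - 3)*(l^3 - l^2 - 12*l) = l*(l - 3)*(l^2 - l - 12) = l*(l - 4)*(l - 3)*(l + 3)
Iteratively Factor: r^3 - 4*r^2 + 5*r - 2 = (r - 1)*(r^2 - 3*r + 2) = (r - 1)^2*(r - 2)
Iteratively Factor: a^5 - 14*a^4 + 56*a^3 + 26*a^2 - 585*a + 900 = (a - 5)*(a^4 - 9*a^3 + 11*a^2 + 81*a - 180) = (a - 5)^2*(a^3 - 4*a^2 - 9*a + 36) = (a - 5)^2*(a - 3)*(a^2 - a - 12) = (a - 5)^2*(a - 3)*(a + 3)*(a - 4)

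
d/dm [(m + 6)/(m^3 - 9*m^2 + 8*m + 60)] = (m^3 - 9*m^2 + 8*m - (m + 6)*(3*m^2 - 18*m + 8) + 60)/(m^3 - 9*m^2 + 8*m + 60)^2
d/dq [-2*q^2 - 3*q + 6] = -4*q - 3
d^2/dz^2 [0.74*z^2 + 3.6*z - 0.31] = 1.48000000000000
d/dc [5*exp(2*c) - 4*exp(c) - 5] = (10*exp(c) - 4)*exp(c)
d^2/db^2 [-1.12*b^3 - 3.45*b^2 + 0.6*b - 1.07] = -6.72*b - 6.9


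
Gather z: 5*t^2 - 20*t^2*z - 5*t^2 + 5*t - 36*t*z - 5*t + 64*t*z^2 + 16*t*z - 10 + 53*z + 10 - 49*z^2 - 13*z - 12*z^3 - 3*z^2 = -12*z^3 + z^2*(64*t - 52) + z*(-20*t^2 - 20*t + 40)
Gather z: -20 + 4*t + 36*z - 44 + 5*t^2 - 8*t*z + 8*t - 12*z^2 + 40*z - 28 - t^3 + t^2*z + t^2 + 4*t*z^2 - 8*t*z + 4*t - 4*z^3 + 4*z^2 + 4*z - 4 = -t^3 + 6*t^2 + 16*t - 4*z^3 + z^2*(4*t - 8) + z*(t^2 - 16*t + 80) - 96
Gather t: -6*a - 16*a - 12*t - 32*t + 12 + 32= -22*a - 44*t + 44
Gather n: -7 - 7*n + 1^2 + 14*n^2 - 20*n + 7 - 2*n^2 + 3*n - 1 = 12*n^2 - 24*n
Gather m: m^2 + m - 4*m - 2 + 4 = m^2 - 3*m + 2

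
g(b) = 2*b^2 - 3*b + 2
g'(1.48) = 2.92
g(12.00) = 254.00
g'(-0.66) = -5.64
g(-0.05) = 2.16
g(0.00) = 2.00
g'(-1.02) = -7.08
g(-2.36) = 20.22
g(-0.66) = 4.85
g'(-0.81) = -6.24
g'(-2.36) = -12.44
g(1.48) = 1.94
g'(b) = 4*b - 3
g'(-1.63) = -9.52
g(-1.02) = 7.14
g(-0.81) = 5.74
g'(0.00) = -3.00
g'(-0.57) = -5.28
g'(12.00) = 45.00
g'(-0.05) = -3.20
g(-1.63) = 12.20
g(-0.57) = 4.36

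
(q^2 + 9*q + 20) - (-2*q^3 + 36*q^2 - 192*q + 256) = 2*q^3 - 35*q^2 + 201*q - 236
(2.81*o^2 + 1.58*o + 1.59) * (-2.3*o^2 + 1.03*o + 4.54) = -6.463*o^4 - 0.7397*o^3 + 10.7278*o^2 + 8.8109*o + 7.2186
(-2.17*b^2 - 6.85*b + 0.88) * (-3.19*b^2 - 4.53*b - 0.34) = 6.9223*b^4 + 31.6816*b^3 + 28.9611*b^2 - 1.6574*b - 0.2992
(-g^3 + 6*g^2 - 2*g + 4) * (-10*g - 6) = 10*g^4 - 54*g^3 - 16*g^2 - 28*g - 24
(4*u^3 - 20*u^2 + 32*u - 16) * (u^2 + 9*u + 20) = 4*u^5 + 16*u^4 - 68*u^3 - 128*u^2 + 496*u - 320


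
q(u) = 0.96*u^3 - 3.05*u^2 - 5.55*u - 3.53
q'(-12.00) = 482.37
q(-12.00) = -2035.01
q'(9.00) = 172.83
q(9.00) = 399.31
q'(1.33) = -8.57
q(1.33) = -14.05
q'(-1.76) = 14.11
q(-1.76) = -8.44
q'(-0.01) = -5.49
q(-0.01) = -3.47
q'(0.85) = -8.65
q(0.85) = -9.86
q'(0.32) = -7.21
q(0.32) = -5.59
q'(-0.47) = -2.05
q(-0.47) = -1.69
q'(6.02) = 62.10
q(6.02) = 61.97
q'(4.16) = 18.91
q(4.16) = -10.29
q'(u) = 2.88*u^2 - 6.1*u - 5.55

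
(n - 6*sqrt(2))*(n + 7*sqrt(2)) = n^2 + sqrt(2)*n - 84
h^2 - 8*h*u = h*(h - 8*u)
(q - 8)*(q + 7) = q^2 - q - 56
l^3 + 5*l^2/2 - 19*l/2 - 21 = (l - 3)*(l + 2)*(l + 7/2)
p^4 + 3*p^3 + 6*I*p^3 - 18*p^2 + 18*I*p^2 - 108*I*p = p*(p - 3)*(p + 6)*(p + 6*I)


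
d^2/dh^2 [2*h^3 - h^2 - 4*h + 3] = 12*h - 2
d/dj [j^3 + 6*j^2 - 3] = 3*j*(j + 4)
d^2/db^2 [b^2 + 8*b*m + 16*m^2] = 2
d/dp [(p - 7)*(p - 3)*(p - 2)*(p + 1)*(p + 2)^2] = 6*p^5 - 35*p^4 - 44*p^3 + 213*p^2 + 140*p - 172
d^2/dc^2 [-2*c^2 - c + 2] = -4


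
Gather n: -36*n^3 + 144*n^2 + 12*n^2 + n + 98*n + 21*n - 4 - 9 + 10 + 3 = -36*n^3 + 156*n^2 + 120*n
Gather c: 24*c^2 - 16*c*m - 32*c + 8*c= 24*c^2 + c*(-16*m - 24)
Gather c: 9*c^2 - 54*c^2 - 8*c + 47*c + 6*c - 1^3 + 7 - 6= -45*c^2 + 45*c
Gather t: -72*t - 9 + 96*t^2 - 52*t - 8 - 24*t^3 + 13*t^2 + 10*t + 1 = -24*t^3 + 109*t^2 - 114*t - 16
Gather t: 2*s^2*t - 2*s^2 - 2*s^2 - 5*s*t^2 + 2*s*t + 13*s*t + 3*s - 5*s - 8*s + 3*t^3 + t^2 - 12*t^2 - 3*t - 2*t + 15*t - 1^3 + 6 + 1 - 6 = -4*s^2 - 10*s + 3*t^3 + t^2*(-5*s - 11) + t*(2*s^2 + 15*s + 10)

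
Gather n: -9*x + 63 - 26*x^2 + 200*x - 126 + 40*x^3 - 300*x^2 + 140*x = 40*x^3 - 326*x^2 + 331*x - 63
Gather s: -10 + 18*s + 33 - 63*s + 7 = 30 - 45*s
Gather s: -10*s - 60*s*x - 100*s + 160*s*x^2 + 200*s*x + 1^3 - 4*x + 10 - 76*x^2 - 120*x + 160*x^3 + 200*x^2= s*(160*x^2 + 140*x - 110) + 160*x^3 + 124*x^2 - 124*x + 11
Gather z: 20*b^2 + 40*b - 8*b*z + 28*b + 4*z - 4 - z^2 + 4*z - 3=20*b^2 + 68*b - z^2 + z*(8 - 8*b) - 7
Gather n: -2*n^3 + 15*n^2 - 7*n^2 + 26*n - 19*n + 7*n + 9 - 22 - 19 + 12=-2*n^3 + 8*n^2 + 14*n - 20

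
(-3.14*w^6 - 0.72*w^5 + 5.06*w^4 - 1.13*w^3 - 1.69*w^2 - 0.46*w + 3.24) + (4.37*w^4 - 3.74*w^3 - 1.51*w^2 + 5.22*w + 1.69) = -3.14*w^6 - 0.72*w^5 + 9.43*w^4 - 4.87*w^3 - 3.2*w^2 + 4.76*w + 4.93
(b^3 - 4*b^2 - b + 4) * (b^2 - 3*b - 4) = b^5 - 7*b^4 + 7*b^3 + 23*b^2 - 8*b - 16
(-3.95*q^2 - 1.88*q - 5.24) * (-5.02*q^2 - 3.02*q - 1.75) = 19.829*q^4 + 21.3666*q^3 + 38.8949*q^2 + 19.1148*q + 9.17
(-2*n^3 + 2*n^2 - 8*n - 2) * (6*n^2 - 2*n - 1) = -12*n^5 + 16*n^4 - 50*n^3 + 2*n^2 + 12*n + 2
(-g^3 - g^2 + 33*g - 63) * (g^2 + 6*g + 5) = -g^5 - 7*g^4 + 22*g^3 + 130*g^2 - 213*g - 315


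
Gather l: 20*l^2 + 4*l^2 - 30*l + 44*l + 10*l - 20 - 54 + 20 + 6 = 24*l^2 + 24*l - 48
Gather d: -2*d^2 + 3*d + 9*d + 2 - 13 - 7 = -2*d^2 + 12*d - 18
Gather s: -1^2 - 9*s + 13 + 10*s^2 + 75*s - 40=10*s^2 + 66*s - 28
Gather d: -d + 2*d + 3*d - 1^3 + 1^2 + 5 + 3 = 4*d + 8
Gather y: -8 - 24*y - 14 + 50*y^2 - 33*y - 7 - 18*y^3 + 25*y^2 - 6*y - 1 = -18*y^3 + 75*y^2 - 63*y - 30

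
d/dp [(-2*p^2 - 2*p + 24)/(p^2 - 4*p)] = 2*(5*p^2 - 24*p + 48)/(p^2*(p^2 - 8*p + 16))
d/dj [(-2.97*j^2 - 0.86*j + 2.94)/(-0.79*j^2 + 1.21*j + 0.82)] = (-4.2731*j^2 - 0.2256*j - 4.2626)/(0.6241*j^4 - 1.9118*j^3 + 0.1685*j^2 + 1.9844*j + 0.6724)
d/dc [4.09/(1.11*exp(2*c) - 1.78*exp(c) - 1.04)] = (7.2802 - 9.0798*exp(c))*exp(c)/(-1.11*exp(2*c) + 1.78*exp(c) + 1.04)^2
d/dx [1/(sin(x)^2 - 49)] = -2*sin(x)*cos(x)/(sin(x)^2 - 49)^2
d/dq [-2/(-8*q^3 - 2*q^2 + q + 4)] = 2*(-24*q^2 - 4*q + 1)/(8*q^3 + 2*q^2 - q - 4)^2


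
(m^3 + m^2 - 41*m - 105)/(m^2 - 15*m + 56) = (m^2 + 8*m + 15)/(m - 8)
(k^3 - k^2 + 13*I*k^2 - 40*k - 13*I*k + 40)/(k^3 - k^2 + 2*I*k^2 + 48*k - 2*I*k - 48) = (k + 5*I)/(k - 6*I)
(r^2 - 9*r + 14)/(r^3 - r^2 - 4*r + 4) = (r - 7)/(r^2 + r - 2)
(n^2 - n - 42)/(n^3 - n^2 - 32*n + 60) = (n - 7)/(n^2 - 7*n + 10)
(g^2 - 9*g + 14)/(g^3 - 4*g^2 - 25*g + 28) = (g - 2)/(g^2 + 3*g - 4)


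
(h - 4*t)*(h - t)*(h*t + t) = h^3*t - 5*h^2*t^2 + h^2*t + 4*h*t^3 - 5*h*t^2 + 4*t^3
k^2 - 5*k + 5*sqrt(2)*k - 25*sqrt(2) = (k - 5)*(k + 5*sqrt(2))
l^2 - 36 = (l - 6)*(l + 6)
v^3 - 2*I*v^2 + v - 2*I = (v - 2*I)*(v - I)*(v + I)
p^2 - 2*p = p*(p - 2)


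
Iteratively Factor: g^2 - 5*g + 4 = (g - 4)*(g - 1)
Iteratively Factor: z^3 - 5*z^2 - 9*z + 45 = (z - 3)*(z^2 - 2*z - 15) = (z - 3)*(z + 3)*(z - 5)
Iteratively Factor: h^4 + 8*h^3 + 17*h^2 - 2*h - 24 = (h + 4)*(h^3 + 4*h^2 + h - 6) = (h + 2)*(h + 4)*(h^2 + 2*h - 3) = (h - 1)*(h + 2)*(h + 4)*(h + 3)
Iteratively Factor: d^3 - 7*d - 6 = (d + 2)*(d^2 - 2*d - 3) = (d - 3)*(d + 2)*(d + 1)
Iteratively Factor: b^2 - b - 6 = (b + 2)*(b - 3)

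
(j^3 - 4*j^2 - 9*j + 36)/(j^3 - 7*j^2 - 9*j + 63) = (j - 4)/(j - 7)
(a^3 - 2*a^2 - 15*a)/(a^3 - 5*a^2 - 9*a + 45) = a/(a - 3)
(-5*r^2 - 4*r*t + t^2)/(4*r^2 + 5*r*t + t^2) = (-5*r + t)/(4*r + t)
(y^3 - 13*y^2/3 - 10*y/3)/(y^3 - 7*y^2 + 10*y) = (y + 2/3)/(y - 2)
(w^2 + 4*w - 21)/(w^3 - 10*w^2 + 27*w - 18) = (w + 7)/(w^2 - 7*w + 6)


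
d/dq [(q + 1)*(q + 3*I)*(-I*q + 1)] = -3*I*q^2 + 2*q*(4 - I) + 4 + 3*I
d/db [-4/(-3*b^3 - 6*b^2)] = 4*(-3*b - 4)/(3*b^3*(b + 2)^2)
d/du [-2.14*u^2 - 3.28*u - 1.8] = -4.28*u - 3.28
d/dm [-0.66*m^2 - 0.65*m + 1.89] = -1.32*m - 0.65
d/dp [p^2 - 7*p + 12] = 2*p - 7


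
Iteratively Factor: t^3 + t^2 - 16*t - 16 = (t + 4)*(t^2 - 3*t - 4) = (t + 1)*(t + 4)*(t - 4)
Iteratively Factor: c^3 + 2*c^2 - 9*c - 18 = (c + 3)*(c^2 - c - 6) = (c - 3)*(c + 3)*(c + 2)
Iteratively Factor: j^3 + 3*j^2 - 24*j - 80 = (j + 4)*(j^2 - j - 20) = (j - 5)*(j + 4)*(j + 4)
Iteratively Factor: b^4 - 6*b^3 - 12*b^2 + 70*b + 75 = (b + 3)*(b^3 - 9*b^2 + 15*b + 25) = (b + 1)*(b + 3)*(b^2 - 10*b + 25) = (b - 5)*(b + 1)*(b + 3)*(b - 5)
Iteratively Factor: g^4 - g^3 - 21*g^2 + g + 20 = (g + 1)*(g^3 - 2*g^2 - 19*g + 20) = (g + 1)*(g + 4)*(g^2 - 6*g + 5) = (g - 5)*(g + 1)*(g + 4)*(g - 1)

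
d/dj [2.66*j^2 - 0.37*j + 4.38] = 5.32*j - 0.37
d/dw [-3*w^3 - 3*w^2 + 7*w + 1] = -9*w^2 - 6*w + 7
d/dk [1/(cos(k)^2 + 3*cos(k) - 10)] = (2*cos(k) + 3)*sin(k)/(cos(k)^2 + 3*cos(k) - 10)^2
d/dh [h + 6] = 1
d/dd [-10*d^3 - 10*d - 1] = -30*d^2 - 10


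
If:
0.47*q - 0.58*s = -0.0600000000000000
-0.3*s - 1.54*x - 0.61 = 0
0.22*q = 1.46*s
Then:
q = -0.16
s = -0.02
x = -0.39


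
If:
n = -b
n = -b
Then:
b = -n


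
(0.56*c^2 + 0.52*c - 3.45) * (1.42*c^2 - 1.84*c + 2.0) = 0.7952*c^4 - 0.292*c^3 - 4.7358*c^2 + 7.388*c - 6.9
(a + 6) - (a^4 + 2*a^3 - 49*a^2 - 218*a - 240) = -a^4 - 2*a^3 + 49*a^2 + 219*a + 246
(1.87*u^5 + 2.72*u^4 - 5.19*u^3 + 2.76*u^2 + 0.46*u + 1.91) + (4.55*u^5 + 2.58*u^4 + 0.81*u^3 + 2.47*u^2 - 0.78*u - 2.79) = 6.42*u^5 + 5.3*u^4 - 4.38*u^3 + 5.23*u^2 - 0.32*u - 0.88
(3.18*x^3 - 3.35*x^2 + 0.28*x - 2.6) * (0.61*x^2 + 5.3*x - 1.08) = 1.9398*x^5 + 14.8105*x^4 - 21.0186*x^3 + 3.516*x^2 - 14.0824*x + 2.808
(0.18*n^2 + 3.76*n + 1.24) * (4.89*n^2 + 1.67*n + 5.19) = 0.8802*n^4 + 18.687*n^3 + 13.277*n^2 + 21.5852*n + 6.4356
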